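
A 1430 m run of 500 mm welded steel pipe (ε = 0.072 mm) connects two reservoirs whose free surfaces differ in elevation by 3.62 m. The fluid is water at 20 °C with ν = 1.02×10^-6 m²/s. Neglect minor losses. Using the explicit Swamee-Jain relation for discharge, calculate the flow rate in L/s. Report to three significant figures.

Swamee-Jain (Type II): Q = -0.965·√(gD⁵h_f/L)·ln[ε/(3.7D) + √(3.17ν²L/(gD³h_f))]
√(gD⁵h_f/L) = √(9.81·0.500⁵·3.62/1430) = 0.02786
ε/(3.7D) = 3.89×10^-5; √(3.17ν²L/(gD³h_f)) = 3.26×10^-5
Q = -0.965·0.02786·ln(7.151×10^-5) = 0.2566 m³/s
Check: V = 1.31 m/s, Re = 6.41×10^5, f = 0.01461, h_f = 3.64 m ≈ 3.62 m ✓

Q ≈ 257 L/s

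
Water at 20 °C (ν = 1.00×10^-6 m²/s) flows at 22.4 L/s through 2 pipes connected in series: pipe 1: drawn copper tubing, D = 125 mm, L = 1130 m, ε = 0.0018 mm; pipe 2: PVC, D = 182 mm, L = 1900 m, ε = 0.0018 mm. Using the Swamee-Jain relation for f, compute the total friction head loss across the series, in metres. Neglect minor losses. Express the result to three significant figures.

Pipe 1: V = 1.825 m/s, Re = 2.28×10^5, ε/D = 1.44×10^-5, f = 0.01528, h_1 = f(L/D)V²/2g = 23.46 m
Pipe 2: V = 0.8610 m/s, Re = 1.57×10^5, ε/D = 9.89×10^-6, f = 0.01638, h_2 = f(L/D)V²/2g = 6.460 m
Series → Q common, losses add: H = Σh = 29.92 m

H ≈ 29.9 m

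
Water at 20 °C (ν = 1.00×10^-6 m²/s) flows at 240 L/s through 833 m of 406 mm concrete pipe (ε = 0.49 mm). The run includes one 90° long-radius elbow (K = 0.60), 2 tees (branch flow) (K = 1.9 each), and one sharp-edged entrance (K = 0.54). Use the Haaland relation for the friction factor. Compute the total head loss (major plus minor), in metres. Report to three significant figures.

H_L ≈ 8.38 m

V = 4Q/(πD²) = 1.854 m/s; V²/2g = 0.1752 m
Re = 7.53×10^5, ε/D = 0.00121 → f = 0.02091 (Haaland)
Major: h_f = f(L/D)·V²/2g = 0.02091·2052·0.1752 = 7.516 m
Minor: ΣK = 4.94; h_m = ΣK·V²/2g = 0.8653 m
Total H_L = 7.516 + 0.8653 = 8.382 m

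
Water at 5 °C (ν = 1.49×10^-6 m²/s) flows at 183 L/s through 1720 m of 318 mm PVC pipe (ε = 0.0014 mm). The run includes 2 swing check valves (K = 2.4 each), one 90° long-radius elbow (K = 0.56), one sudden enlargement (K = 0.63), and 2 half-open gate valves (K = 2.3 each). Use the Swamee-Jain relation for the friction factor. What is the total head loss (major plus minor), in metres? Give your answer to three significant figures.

V = 4Q/(πD²) = 2.304 m/s; V²/2g = 0.2706 m
Re = 4.92×10^5, ε/D = 4.40×10^-6 → f = 0.01320 (Swamee-Jain)
Major: h_f = f(L/D)·V²/2g = 0.01320·5409·0.2706 = 19.32 m
Minor: ΣK = 10.6; h_m = ΣK·V²/2g = 2.866 m
Total H_L = 19.32 + 2.866 = 22.19 m

H_L ≈ 22.2 m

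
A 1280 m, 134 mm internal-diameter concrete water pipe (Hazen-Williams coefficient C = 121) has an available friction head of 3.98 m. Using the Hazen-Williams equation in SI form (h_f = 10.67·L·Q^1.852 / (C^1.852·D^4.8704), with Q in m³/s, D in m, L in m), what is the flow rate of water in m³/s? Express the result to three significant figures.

Rearranging: Q = [h_f·C^1.852·D^4.8704 / (10.67·L)]^(1/1.852)
Q = [3.98·121^1.852·0.134^4.8704 / (10.67·1280)]^0.540 = 0.007555 m³/s

Q ≈ 0.00755 m³/s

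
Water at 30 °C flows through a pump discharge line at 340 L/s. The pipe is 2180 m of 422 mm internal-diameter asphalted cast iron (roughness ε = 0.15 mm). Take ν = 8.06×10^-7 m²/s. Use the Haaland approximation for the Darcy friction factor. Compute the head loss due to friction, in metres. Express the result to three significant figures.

V = 4Q/(πD²) = 4·0.340/(π·0.422²) = 2.431 m/s
Re = VD/ν = 2.431·0.422/8.06×10^-7 = 1.27×10^6 → turbulent
ε/D = 0.15/422 = 3.55×10^-4
Haaland: f = 0.01597
h_f = f(L/D)V²/(2g) = 0.01597·(2180/0.422)·2.431²/(2·9.81) = 24.85 m

h_f ≈ 24.8 m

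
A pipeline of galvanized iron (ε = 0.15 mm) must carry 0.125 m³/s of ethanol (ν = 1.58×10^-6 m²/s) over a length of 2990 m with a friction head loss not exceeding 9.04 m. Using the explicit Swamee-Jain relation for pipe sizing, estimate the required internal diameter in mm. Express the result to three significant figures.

D ≈ 383 mm

Swamee-Jain (Type III): D = 0.66·[ε^1.25·(LQ²/(gh_f))^4.75 + ν·Q^9.4·(L/(gh_f))^5.2]^0.04
LQ²/(gh_f) = 0.5268; L/(gh_f) = 33.72
Term 1 = ε^1.25·(…)^4.75 = 7.91×10^-7; Term 2 = ν·Q^9.4·(…)^5.2 = 4.51×10^-7
D = 0.66·(7.91×10^-7 + 4.51×10^-7)^0.04 = 0.3831 m = 383 mm
Check: V = 1.08 m/s, Re = 2.63×10^5, f = 0.01787, h_f = 8.36 m ≈ 9.04 m ✓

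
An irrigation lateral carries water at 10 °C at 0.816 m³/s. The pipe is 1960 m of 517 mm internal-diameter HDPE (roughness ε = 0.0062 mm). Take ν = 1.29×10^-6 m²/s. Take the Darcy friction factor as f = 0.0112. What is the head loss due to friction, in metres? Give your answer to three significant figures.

h_f ≈ 32.7 m

V = 4Q/(πD²) = 4·0.816/(π·0.517²) = 3.887 m/s
h_f = f(L/D)V²/(2g) = 0.01120·(1960/0.517)·3.887²/(2·9.81) = 32.70 m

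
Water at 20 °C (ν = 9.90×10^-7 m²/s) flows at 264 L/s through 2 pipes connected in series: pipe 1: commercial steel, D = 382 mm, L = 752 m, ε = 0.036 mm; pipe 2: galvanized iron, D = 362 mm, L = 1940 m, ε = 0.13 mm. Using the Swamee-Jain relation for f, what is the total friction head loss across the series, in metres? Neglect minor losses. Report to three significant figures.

H ≈ 36.5 m

Pipe 1: V = 2.303 m/s, Re = 8.89×10^5, ε/D = 9.42×10^-5, f = 0.01356, h_1 = f(L/D)V²/2g = 7.220 m
Pipe 2: V = 2.565 m/s, Re = 9.38×10^5, ε/D = 3.59×10^-4, f = 0.01630, h_2 = f(L/D)V²/2g = 29.29 m
Series → Q common, losses add: H = Σh = 36.51 m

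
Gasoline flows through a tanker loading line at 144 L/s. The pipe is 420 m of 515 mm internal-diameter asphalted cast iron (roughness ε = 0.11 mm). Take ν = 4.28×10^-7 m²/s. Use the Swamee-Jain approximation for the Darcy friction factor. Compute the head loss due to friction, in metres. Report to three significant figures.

V = 4Q/(πD²) = 4·0.144/(π·0.515²) = 0.6913 m/s
Re = VD/ν = 0.6913·0.515/4.28×10^-7 = 8.32×10^5 → turbulent
ε/D = 0.11/515 = 2.14×10^-4
Swamee-Jain: f = 0.01508
h_f = f(L/D)V²/(2g) = 0.01508·(420/0.515)·0.6913²/(2·9.81) = 0.2995 m

h_f ≈ 0.299 m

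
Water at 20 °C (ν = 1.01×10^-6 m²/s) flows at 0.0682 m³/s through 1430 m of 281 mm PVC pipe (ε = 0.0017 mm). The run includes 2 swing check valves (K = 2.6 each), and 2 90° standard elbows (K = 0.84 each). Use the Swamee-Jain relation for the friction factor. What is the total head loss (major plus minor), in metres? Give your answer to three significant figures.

V = 4Q/(πD²) = 1.100 m/s; V²/2g = 0.06164 m
Re = 3.06×10^5, ε/D = 6.05×10^-6 → f = 0.01439 (Swamee-Jain)
Major: h_f = f(L/D)·V²/2g = 0.01439·5089·0.06164 = 4.515 m
Minor: ΣK = 6.88; h_m = ΣK·V²/2g = 0.4241 m
Total H_L = 4.515 + 0.4241 = 4.939 m

H_L ≈ 4.94 m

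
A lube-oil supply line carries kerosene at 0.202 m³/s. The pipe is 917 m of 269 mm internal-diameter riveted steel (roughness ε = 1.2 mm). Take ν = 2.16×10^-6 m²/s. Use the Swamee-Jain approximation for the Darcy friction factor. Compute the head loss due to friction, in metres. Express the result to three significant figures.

h_f ≈ 65.2 m

V = 4Q/(πD²) = 4·0.202/(π·0.269²) = 3.554 m/s
Re = VD/ν = 3.554·0.269/2.16×10^-6 = 4.43×10^5 → turbulent
ε/D = 1.2/269 = 0.00446
Swamee-Jain: f = 0.02969
h_f = f(L/D)V²/(2g) = 0.02969·(917/0.269)·3.554²/(2·9.81) = 65.16 m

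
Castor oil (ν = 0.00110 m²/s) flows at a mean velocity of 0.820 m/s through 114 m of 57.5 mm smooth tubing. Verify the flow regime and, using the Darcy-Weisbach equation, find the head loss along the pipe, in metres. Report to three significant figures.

Re = VD/ν = 0.820·0.05750/0.00110 = 42.9 → laminar (Re < 2300)
f = 64/Re = 1.493
h_f = f(L/D)V²/(2g) = 1.493·(114/0.05750)·0.820²/(2·9.81) = 101.5 m

h_f ≈ 101 m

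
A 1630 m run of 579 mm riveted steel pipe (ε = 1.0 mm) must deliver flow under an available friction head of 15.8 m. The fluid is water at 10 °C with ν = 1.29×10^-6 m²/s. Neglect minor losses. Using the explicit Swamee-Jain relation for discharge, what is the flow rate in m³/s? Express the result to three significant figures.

Q ≈ 0.579 m³/s

Swamee-Jain (Type II): Q = -0.965·√(gD⁵h_f/L)·ln[ε/(3.7D) + √(3.17ν²L/(gD³h_f))]
√(gD⁵h_f/L) = √(9.81·0.579⁵·15.8/1630) = 0.07866
ε/(3.7D) = 4.67×10^-4; √(3.17ν²L/(gD³h_f)) = 1.69×10^-5
Q = -0.965·0.07866·ln(4.837×10^-4) = 0.5795 m³/s
Check: V = 2.20 m/s, Re = 9.88×10^5, f = 0.02282, h_f = 15.9 m ≈ 15.8 m ✓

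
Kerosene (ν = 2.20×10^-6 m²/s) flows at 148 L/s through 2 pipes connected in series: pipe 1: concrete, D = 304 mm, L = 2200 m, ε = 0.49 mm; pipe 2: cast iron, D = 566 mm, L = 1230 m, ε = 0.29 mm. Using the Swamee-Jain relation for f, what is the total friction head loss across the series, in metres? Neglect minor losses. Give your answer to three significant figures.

H ≈ 36.1 m

Pipe 1: V = 2.039 m/s, Re = 2.82×10^5, ε/D = 0.00161, f = 0.02303, h_1 = f(L/D)V²/2g = 35.31 m
Pipe 2: V = 0.5882 m/s, Re = 1.51×10^5, ε/D = 5.12×10^-4, f = 0.01951, h_2 = f(L/D)V²/2g = 0.7479 m
Series → Q common, losses add: H = Σh = 36.06 m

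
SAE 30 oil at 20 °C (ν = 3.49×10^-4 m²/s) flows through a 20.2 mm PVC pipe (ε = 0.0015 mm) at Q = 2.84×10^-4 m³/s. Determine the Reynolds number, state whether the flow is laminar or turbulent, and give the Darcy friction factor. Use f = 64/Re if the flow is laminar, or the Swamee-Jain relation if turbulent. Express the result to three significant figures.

V = 4Q/(πD²) = 0.8862 m/s
Re = VD/ν = 0.8862·0.0202/3.49×10^-4 = 51.3
Re < 2300 → laminar → f = 64/Re = 1.248

Re ≈ 51.3; laminar; f = 64/Re ≈ 1.25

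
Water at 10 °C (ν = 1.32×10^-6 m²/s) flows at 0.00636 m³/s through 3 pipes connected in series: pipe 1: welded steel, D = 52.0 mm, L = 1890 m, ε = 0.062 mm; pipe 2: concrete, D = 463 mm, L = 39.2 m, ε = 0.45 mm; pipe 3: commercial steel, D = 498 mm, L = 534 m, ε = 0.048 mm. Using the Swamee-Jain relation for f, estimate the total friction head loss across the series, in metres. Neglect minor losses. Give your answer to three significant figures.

Pipe 1: V = 2.995 m/s, Re = 1.18×10^5, ε/D = 0.00119, f = 0.02268, h_1 = f(L/D)V²/2g = 376.8 m
Pipe 2: V = 0.03778 m/s, Re = 1.32×10^4, ε/D = 9.72×10^-4, f = 0.03057, h_2 = f(L/D)V²/2g = 1.883×10^-4 m
Pipe 3: V = 0.03265 m/s, Re = 1.23×10^4, ε/D = 9.64×10^-5, f = 0.02946, h_3 = f(L/D)V²/2g = 0.001716 m
Series → Q common, losses add: H = Σh = 376.8 m

H ≈ 377 m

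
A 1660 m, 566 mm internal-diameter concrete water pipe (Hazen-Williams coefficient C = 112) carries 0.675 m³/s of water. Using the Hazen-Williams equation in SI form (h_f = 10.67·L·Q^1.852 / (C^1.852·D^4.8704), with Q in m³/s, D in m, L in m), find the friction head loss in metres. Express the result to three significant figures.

h_f ≈ 21.9 m

h_f = 10.67·1660·0.675^1.852 / (112^1.852·0.566^4.8704) = 21.92 m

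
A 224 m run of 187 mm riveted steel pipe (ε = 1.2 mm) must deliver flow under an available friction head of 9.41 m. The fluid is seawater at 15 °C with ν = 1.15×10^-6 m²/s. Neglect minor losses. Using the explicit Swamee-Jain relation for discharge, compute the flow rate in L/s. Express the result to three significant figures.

Q ≈ 59.3 L/s

Swamee-Jain (Type II): Q = -0.965·√(gD⁵h_f/L)·ln[ε/(3.7D) + √(3.17ν²L/(gD³h_f))]
√(gD⁵h_f/L) = √(9.81·0.187⁵·9.41/224) = 0.009708
ε/(3.7D) = 0.00173; √(3.17ν²L/(gD³h_f)) = 3.94×10^-5
Q = -0.965·0.009708·ln(0.001774) = 0.05934 m³/s
Check: V = 2.16 m/s, Re = 3.51×10^5, f = 0.03314, h_f = 9.45 m ≈ 9.41 m ✓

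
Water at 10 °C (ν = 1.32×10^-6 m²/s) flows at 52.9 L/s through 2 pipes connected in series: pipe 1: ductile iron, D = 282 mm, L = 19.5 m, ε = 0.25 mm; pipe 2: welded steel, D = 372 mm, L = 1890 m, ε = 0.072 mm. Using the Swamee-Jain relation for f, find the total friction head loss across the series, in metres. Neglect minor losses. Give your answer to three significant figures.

H ≈ 1.16 m

Pipe 1: V = 0.8470 m/s, Re = 1.81×10^5, ε/D = 8.87×10^-4, f = 0.02087, h_1 = f(L/D)V²/2g = 0.05277 m
Pipe 2: V = 0.4867 m/s, Re = 1.37×10^5, ε/D = 1.94×10^-4, f = 0.01803, h_2 = f(L/D)V²/2g = 1.106 m
Series → Q common, losses add: H = Σh = 1.159 m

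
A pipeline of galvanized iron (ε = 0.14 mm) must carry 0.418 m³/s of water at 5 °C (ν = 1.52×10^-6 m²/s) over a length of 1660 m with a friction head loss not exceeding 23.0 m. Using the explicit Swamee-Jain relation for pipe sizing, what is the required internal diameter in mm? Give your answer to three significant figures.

Swamee-Jain (Type III): D = 0.66·[ε^1.25·(LQ²/(gh_f))^4.75 + ν·Q^9.4·(L/(gh_f))^5.2]^0.04
LQ²/(gh_f) = 1.285; L/(gh_f) = 7.357
Term 1 = ε^1.25·(…)^4.75 = 5.02×10^-5; Term 2 = ν·Q^9.4·(…)^5.2 = 1.34×10^-5
D = 0.66·(5.02×10^-5 + 1.34×10^-5)^0.04 = 0.4484 m = 448 mm
Check: V = 2.65 m/s, Re = 7.81×10^5, f = 0.01605, h_f = 21.2 m ≈ 23.0 m ✓

D ≈ 448 mm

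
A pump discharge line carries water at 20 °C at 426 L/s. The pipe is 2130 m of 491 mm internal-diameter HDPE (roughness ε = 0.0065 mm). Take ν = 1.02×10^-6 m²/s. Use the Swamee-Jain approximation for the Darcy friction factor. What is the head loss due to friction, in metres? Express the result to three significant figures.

V = 4Q/(πD²) = 4·0.426/(π·0.491²) = 2.250 m/s
Re = VD/ν = 2.250·0.491/1.02×10^-6 = 1.08×10^6 → turbulent
ε/D = 0.0065/491 = 1.32×10^-5
Swamee-Jain: f = 0.01179
h_f = f(L/D)V²/(2g) = 0.01179·(2130/0.491)·2.250²/(2·9.81) = 13.20 m

h_f ≈ 13.2 m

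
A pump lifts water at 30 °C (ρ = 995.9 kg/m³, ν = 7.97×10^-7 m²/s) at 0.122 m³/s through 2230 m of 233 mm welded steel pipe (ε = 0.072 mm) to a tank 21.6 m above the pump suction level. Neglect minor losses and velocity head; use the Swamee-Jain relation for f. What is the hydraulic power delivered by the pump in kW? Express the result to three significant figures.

V = 4Q/(πD²) = 2.861 m/s; Re = 8.36×10^5; ε/D = 3.09×10^-4; f = 0.01596
h_f = f(L/D)V²/2g = 63.76 m
Total head H = z + h_f = 21.6 + 63.76 = 85.36 m
P_hyd = ρgQH = 995.9·9.81·0.122·85.36 = 101.7 kW

P_hyd ≈ 102 kW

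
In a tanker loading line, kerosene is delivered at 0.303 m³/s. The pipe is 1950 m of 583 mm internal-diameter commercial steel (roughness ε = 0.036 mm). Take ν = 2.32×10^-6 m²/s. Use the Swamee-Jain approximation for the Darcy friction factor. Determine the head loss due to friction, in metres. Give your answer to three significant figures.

V = 4Q/(πD²) = 4·0.303/(π·0.583²) = 1.135 m/s
Re = VD/ν = 1.135·0.583/2.32×10^-6 = 2.85×10^5 → turbulent
ε/D = 0.036/583 = 6.17×10^-5
Swamee-Jain: f = 0.01518
h_f = f(L/D)V²/(2g) = 0.01518·(1950/0.583)·1.135²/(2·9.81) = 3.333 m

h_f ≈ 3.33 m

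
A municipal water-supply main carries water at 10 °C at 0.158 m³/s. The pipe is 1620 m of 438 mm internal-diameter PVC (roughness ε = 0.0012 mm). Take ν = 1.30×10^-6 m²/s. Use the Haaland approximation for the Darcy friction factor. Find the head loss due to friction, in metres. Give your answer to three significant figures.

h_f ≈ 2.89 m

V = 4Q/(πD²) = 4·0.158/(π·0.438²) = 1.049 m/s
Re = VD/ν = 1.049·0.438/1.30×10^-6 = 3.53×10^5 → turbulent
ε/D = 0.0012/438 = 2.74×10^-6
Haaland: f = 0.01394
h_f = f(L/D)V²/(2g) = 0.01394·(1620/0.438)·1.049²/(2·9.81) = 2.889 m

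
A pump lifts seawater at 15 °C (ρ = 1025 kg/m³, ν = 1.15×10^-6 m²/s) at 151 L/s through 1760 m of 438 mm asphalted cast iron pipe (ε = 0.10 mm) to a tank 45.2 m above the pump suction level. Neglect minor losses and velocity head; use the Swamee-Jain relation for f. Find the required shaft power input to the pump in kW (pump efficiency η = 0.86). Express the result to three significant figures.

P_shaft ≈ 85.7 kW

V = 4Q/(πD²) = 1.002 m/s; Re = 3.82×10^5; ε/D = 2.28×10^-4; f = 0.01614
h_f = f(L/D)V²/2g = 3.321 m
Total head H = z + h_f = 45.2 + 3.321 = 48.52 m
P_hyd = ρgQH = 1025·9.81·0.151·48.52 = 73.67 kW
P_shaft = P_hyd/η = 73.67/0.86 = 85.66 kW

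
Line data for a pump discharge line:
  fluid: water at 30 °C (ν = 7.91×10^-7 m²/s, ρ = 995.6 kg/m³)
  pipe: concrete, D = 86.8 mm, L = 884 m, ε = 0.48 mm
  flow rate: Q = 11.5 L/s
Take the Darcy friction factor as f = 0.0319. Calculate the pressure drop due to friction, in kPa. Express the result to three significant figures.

Δp ≈ 611 kPa

V = 4Q/(πD²) = 4·0.0115/(π·0.0868²) = 1.943 m/s
h_f = f(L/D)V²/(2g) = 0.03190·(884/0.0868)·1.943²/(2·9.81) = 62.54 m
Δp = ρg·h_f = 995.6·9.81·62.54 = 610.8 kPa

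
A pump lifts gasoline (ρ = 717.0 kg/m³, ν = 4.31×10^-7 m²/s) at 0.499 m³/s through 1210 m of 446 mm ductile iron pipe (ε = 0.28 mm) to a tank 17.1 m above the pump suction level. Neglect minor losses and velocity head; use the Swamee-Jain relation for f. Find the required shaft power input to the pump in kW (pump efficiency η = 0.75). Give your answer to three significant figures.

P_shaft ≈ 197 kW

V = 4Q/(πD²) = 3.194 m/s; Re = 3.31×10^6; ε/D = 6.28×10^-4; f = 0.01777
h_f = f(L/D)V²/2g = 25.07 m
Total head H = z + h_f = 17.1 + 25.07 = 42.17 m
P_hyd = ρgQH = 717.0·9.81·0.499·42.17 = 148.0 kW
P_shaft = P_hyd/η = 148.0/0.75 = 197.3 kW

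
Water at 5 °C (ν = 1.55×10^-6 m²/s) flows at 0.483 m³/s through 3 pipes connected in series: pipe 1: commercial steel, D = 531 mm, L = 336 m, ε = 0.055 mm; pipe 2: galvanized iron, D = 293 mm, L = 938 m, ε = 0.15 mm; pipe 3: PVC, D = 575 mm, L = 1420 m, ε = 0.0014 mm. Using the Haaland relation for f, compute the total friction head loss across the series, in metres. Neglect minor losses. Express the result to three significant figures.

Pipe 1: V = 2.181 m/s, Re = 7.47×10^5, ε/D = 1.04×10^-4, f = 0.01372, h_1 = f(L/D)V²/2g = 2.105 m
Pipe 2: V = 7.163 m/s, Re = 1.35×10^6, ε/D = 5.12×10^-4, f = 0.01714, h_2 = f(L/D)V²/2g = 143.6 m
Pipe 3: V = 1.860 m/s, Re = 6.90×10^5, ε/D = 2.43×10^-6, f = 0.01237, h_3 = f(L/D)V²/2g = 5.389 m
Series → Q common, losses add: H = Σh = 151.0 m

H ≈ 151 m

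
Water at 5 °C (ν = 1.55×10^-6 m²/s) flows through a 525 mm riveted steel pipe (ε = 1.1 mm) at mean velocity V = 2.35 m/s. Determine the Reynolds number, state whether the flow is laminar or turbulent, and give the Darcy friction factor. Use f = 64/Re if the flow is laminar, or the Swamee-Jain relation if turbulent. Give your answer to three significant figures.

Re ≈ 7.96×10^5; turbulent; f ≈ 0.0240

Re = VD/ν = 2.350·0.525/1.55×10^-6 = 7.96×10^5
Re > 4000 → turbulent; ε/D = 0.00210
Swamee-Jain: f = 0.02402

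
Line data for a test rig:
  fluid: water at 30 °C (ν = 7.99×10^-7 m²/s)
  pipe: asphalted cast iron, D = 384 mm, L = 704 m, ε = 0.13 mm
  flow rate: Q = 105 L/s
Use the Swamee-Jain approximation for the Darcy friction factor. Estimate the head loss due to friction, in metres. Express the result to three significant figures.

V = 4Q/(πD²) = 4·0.105/(π·0.384²) = 0.9066 m/s
Re = VD/ν = 0.9066·0.384/7.99×10^-7 = 4.36×10^5 → turbulent
ε/D = 0.13/384 = 3.39×10^-4
Swamee-Jain: f = 0.01683
h_f = f(L/D)V²/(2g) = 0.01683·(704/0.384)·0.9066²/(2·9.81) = 1.292 m

h_f ≈ 1.29 m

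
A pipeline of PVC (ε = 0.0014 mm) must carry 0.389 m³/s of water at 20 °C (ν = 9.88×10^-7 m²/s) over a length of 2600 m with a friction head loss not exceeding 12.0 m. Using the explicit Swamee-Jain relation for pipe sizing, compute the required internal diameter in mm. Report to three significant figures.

D ≈ 507 mm

Swamee-Jain (Type III): D = 0.66·[ε^1.25·(LQ²/(gh_f))^4.75 + ν·Q^9.4·(L/(gh_f))^5.2]^0.04
LQ²/(gh_f) = 3.342; L/(gh_f) = 22.09
Term 1 = ε^1.25·(…)^4.75 = 1.49×10^-5; Term 2 = ν·Q^9.4·(…)^5.2 = 0.00135
D = 0.66·(1.49×10^-5 + 0.00135)^0.04 = 0.5069 m = 507 mm
Check: V = 1.93 m/s, Re = 9.89×10^5, f = 0.01170, h_f = 11.4 m ≈ 12.0 m ✓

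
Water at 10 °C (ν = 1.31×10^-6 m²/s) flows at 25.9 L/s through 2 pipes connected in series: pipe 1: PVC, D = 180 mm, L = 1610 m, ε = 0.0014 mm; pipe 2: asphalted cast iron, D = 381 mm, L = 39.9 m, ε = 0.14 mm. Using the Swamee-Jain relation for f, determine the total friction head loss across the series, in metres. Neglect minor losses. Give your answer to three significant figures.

H ≈ 7.91 m

Pipe 1: V = 1.018 m/s, Re = 1.40×10^5, ε/D = 7.78×10^-6, f = 0.01673, h_1 = f(L/D)V²/2g = 7.902 m
Pipe 2: V = 0.2272 m/s, Re = 6.61×10^4, ε/D = 3.67×10^-4, f = 0.02112, h_2 = f(L/D)V²/2g = 0.005819 m
Series → Q common, losses add: H = Σh = 7.908 m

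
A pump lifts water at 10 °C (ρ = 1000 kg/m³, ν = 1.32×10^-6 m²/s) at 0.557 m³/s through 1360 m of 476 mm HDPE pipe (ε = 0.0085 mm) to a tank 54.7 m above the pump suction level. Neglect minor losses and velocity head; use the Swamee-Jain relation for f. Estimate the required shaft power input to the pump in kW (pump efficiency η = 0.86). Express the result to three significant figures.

V = 4Q/(πD²) = 3.130 m/s; Re = 1.13×10^6; ε/D = 1.79×10^-5; f = 0.01183
h_f = f(L/D)V²/2g = 16.88 m
Total head H = z + h_f = 54.7 + 16.88 = 71.58 m
P_hyd = ρgQH = 1000·9.81·0.557·71.58 = 391.1 kW
P_shaft = P_hyd/η = 391.1/0.86 = 454.8 kW

P_shaft ≈ 455 kW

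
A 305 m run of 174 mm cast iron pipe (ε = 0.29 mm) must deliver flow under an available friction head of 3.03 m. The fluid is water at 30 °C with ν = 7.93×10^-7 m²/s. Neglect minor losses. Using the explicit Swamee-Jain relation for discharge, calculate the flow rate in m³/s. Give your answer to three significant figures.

Q ≈ 0.0288 m³/s

Swamee-Jain (Type II): Q = -0.965·√(gD⁵h_f/L)·ln[ε/(3.7D) + √(3.17ν²L/(gD³h_f))]
√(gD⁵h_f/L) = √(9.81·0.174⁵·3.03/305) = 0.003943
ε/(3.7D) = 4.50×10^-4; √(3.17ν²L/(gD³h_f)) = 6.23×10^-5
Q = -0.965·0.003943·ln(5.128×10^-4) = 0.02882 m³/s
Check: V = 1.21 m/s, Re = 2.66×10^5, f = 0.02325, h_f = 3.05 m ≈ 3.03 m ✓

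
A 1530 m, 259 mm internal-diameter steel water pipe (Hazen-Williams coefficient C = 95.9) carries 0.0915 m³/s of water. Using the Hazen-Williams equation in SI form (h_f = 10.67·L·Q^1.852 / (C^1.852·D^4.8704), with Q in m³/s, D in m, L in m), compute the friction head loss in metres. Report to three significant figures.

h_f ≈ 30.0 m

h_f = 10.67·1530·0.0915^1.852 / (95.9^1.852·0.259^4.8704) = 29.96 m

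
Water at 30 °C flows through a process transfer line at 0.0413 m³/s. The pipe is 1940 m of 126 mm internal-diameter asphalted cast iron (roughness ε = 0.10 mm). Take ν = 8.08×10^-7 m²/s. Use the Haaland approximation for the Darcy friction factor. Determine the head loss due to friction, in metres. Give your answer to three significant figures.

V = 4Q/(πD²) = 4·0.0413/(π·0.126²) = 3.312 m/s
Re = VD/ν = 3.312·0.126/8.08×10^-7 = 5.17×10^5 → turbulent
ε/D = 0.10/126 = 7.94×10^-4
Haaland: f = 0.01921
h_f = f(L/D)V²/(2g) = 0.01921·(1940/0.126)·3.312²/(2·9.81) = 165.4 m

h_f ≈ 165 m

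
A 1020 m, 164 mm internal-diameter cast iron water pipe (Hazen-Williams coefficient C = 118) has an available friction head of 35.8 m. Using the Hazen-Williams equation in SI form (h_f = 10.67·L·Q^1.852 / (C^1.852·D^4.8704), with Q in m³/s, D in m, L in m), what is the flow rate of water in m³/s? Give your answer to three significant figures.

Q ≈ 0.0464 m³/s

Rearranging: Q = [h_f·C^1.852·D^4.8704 / (10.67·L)]^(1/1.852)
Q = [35.8·118^1.852·0.164^4.8704 / (10.67·1020)]^0.540 = 0.04639 m³/s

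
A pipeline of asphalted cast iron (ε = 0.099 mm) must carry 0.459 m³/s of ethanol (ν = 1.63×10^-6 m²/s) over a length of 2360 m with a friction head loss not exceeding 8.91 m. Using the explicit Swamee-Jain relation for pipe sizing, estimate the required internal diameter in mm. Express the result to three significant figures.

Swamee-Jain (Type III): D = 0.66·[ε^1.25·(LQ²/(gh_f))^4.75 + ν·Q^9.4·(L/(gh_f))^5.2]^0.04
LQ²/(gh_f) = 5.688; L/(gh_f) = 27.00
Term 1 = ε^1.25·(…)^4.75 = 0.0381; Term 2 = ν·Q^9.4·(…)^5.2 = 0.0299
D = 0.66·(0.0381 + 0.0299)^0.04 = 0.5927 m = 593 mm
Check: V = 1.66 m/s, Re = 6.05×10^5, f = 0.01494, h_f = 8.39 m ≈ 8.91 m ✓

D ≈ 593 mm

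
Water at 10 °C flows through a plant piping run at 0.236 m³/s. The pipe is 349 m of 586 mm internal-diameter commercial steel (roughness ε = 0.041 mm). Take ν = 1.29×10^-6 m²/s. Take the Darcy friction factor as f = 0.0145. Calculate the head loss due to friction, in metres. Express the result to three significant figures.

h_f ≈ 0.337 m

V = 4Q/(πD²) = 4·0.236/(π·0.586²) = 0.8750 m/s
h_f = f(L/D)V²/(2g) = 0.01450·(349/0.586)·0.8750²/(2·9.81) = 0.3370 m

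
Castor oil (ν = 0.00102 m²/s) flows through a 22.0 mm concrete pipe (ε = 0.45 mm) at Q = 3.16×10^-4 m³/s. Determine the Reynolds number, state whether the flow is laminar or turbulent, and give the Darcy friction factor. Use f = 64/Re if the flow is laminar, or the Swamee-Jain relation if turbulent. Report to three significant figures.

V = 4Q/(πD²) = 0.8313 m/s
Re = VD/ν = 0.8313·0.0220/0.00102 = 17.9
Re < 2300 → laminar → f = 64/Re = 3.569

Re ≈ 17.9; laminar; f = 64/Re ≈ 3.57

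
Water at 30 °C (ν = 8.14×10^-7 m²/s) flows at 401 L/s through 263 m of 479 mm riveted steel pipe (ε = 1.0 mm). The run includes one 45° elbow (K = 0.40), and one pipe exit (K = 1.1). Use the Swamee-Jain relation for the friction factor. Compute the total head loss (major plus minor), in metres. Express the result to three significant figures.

V = 4Q/(πD²) = 2.225 m/s; V²/2g = 0.2524 m
Re = 1.31×10^6, ε/D = 0.00209 → f = 0.02389 (Swamee-Jain)
Major: h_f = f(L/D)·V²/2g = 0.02389·549.1·0.2524 = 3.310 m
Minor: ΣK = 1.50; h_m = ΣK·V²/2g = 0.3786 m
Total H_L = 3.310 + 0.3786 = 3.689 m

H_L ≈ 3.69 m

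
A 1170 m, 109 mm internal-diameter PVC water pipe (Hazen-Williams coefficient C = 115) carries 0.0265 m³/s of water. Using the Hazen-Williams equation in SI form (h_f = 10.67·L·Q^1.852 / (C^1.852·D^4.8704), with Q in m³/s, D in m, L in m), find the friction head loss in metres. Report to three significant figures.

h_f = 10.67·1170·0.0265^1.852 / (115^1.852·0.109^4.8704) = 111.7 m

h_f ≈ 112 m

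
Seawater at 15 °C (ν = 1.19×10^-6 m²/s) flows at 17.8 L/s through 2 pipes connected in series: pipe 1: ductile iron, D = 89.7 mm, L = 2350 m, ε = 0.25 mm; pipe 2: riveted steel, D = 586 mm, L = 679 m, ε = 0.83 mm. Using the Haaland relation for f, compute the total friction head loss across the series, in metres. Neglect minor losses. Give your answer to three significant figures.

Pipe 1: V = 2.817 m/s, Re = 2.12×10^5, ε/D = 0.00279, f = 0.02628, h_1 = f(L/D)V²/2g = 278.4 m
Pipe 2: V = 0.06600 m/s, Re = 3.25×10^4, ε/D = 0.00142, f = 0.02627, h_2 = f(L/D)V²/2g = 0.006757 m
Series → Q common, losses add: H = Σh = 278.4 m

H ≈ 278 m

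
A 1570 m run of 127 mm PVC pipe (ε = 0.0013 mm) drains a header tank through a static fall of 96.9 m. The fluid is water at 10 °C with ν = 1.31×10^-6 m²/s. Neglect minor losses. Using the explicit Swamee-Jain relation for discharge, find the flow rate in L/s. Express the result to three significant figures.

Swamee-Jain (Type II): Q = -0.965·√(gD⁵h_f/L)·ln[ε/(3.7D) + √(3.17ν²L/(gD³h_f))]
√(gD⁵h_f/L) = √(9.81·0.127⁵·96.9/1570) = 0.004473
ε/(3.7D) = 2.77×10^-6; √(3.17ν²L/(gD³h_f)) = 6.62×10^-5
Q = -0.965·0.004473·ln(6.900×10^-5) = 0.04135 m³/s
Check: V = 3.26 m/s, Re = 3.16×10^5, f = 0.01436, h_f = 96.4 m ≈ 96.9 m ✓

Q ≈ 41.4 L/s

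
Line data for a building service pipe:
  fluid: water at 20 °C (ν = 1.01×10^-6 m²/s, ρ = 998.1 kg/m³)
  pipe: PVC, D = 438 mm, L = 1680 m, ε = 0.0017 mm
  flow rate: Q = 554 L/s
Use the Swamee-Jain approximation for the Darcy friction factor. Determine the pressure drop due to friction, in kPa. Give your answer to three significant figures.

Δp ≈ 281 kPa

V = 4Q/(πD²) = 4·0.554/(π·0.438²) = 3.677 m/s
Re = VD/ν = 3.677·0.438/1.01×10^-6 = 1.59×10^6 → turbulent
ε/D = 0.0017/438 = 3.88×10^-6
Swamee-Jain: f = 0.01088
h_f = f(L/D)V²/(2g) = 0.01088·(1680/0.438)·3.677²/(2·9.81) = 28.75 m
Δp = ρg·h_f = 998.1·9.81·28.75 = 281.5 kPa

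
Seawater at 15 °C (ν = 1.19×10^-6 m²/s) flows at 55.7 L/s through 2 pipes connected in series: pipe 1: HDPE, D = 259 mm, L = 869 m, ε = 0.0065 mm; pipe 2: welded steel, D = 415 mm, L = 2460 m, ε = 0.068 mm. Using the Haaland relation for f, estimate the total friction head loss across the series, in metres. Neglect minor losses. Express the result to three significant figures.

H ≈ 3.81 m

Pipe 1: V = 1.057 m/s, Re = 2.30×10^5, ε/D = 2.51×10^-5, f = 0.01526, h_1 = f(L/D)V²/2g = 2.917 m
Pipe 2: V = 0.4118 m/s, Re = 1.44×10^5, ε/D = 1.64×10^-4, f = 0.01748, h_2 = f(L/D)V²/2g = 0.8953 m
Series → Q common, losses add: H = Σh = 3.812 m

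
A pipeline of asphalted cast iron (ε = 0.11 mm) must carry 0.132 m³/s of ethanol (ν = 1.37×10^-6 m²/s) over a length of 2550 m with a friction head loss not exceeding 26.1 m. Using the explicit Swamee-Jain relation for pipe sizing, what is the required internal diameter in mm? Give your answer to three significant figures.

Swamee-Jain (Type III): D = 0.66·[ε^1.25·(LQ²/(gh_f))^4.75 + ν·Q^9.4·(L/(gh_f))^5.2]^0.04
LQ²/(gh_f) = 0.1735; L/(gh_f) = 9.959
Term 1 = ε^1.25·(…)^4.75 = 2.75×10^-9; Term 2 = ν·Q^9.4·(…)^5.2 = 1.15×10^-9
D = 0.66·(2.75×10^-9 + 1.15×10^-9)^0.04 = 0.3042 m = 304 mm
Check: V = 1.82 m/s, Re = 4.03×10^5, f = 0.01708, h_f = 24.1 m ≈ 26.1 m ✓

D ≈ 304 mm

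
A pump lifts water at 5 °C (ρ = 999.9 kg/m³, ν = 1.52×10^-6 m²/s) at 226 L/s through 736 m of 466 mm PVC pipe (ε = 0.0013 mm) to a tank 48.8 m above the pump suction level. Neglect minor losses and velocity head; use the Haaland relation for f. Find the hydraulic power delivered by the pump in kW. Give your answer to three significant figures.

V = 4Q/(πD²) = 1.325 m/s; Re = 4.06×10^5; ε/D = 2.79×10^-6; f = 0.01359
h_f = f(L/D)V²/2g = 1.921 m
Total head H = z + h_f = 48.8 + 1.921 = 50.72 m
P_hyd = ρgQH = 999.9·9.81·0.226·50.72 = 112.4 kW

P_hyd ≈ 112 kW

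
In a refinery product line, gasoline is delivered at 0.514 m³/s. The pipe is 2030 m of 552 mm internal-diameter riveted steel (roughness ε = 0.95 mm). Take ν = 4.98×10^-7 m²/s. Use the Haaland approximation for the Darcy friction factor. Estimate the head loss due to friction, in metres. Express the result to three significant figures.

V = 4Q/(πD²) = 4·0.514/(π·0.552²) = 2.148 m/s
Re = VD/ν = 2.148·0.552/4.98×10^-7 = 2.38×10^6 → turbulent
ε/D = 0.95/552 = 0.00172
Haaland: f = 0.02263
h_f = f(L/D)V²/(2g) = 0.02263·(2030/0.552)·2.148²/(2·9.81) = 19.57 m

h_f ≈ 19.6 m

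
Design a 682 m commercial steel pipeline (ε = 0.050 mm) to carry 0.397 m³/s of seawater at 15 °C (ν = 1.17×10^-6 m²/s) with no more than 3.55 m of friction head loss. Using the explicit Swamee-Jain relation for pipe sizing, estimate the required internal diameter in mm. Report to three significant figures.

Swamee-Jain (Type III): D = 0.66·[ε^1.25·(LQ²/(gh_f))^4.75 + ν·Q^9.4·(L/(gh_f))^5.2]^0.04
LQ²/(gh_f) = 3.087; L/(gh_f) = 19.58
Term 1 = ε^1.25·(…)^4.75 = 8.89×10^-4; Term 2 = ν·Q^9.4·(…)^5.2 = 0.00103
D = 0.66·(8.89×10^-4 + 0.00103)^0.04 = 0.5139 m = 514 mm
Check: V = 1.91 m/s, Re = 8.41×10^5, f = 0.01368, h_f = 3.39 m ≈ 3.55 m ✓

D ≈ 514 mm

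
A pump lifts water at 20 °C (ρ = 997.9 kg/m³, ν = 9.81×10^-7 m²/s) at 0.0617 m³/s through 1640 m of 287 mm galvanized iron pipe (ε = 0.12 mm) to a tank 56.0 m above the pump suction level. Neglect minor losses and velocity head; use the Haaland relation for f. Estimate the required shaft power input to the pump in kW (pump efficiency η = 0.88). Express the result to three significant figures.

P_shaft ≈ 41.7 kW

V = 4Q/(πD²) = 0.9537 m/s; Re = 2.79×10^5; ε/D = 4.18×10^-4; f = 0.01768
h_f = f(L/D)V²/2g = 4.683 m
Total head H = z + h_f = 56.0 + 4.683 = 60.68 m
P_hyd = ρgQH = 997.9·9.81·0.0617·60.68 = 36.65 kW
P_shaft = P_hyd/η = 36.65/0.88 = 41.65 kW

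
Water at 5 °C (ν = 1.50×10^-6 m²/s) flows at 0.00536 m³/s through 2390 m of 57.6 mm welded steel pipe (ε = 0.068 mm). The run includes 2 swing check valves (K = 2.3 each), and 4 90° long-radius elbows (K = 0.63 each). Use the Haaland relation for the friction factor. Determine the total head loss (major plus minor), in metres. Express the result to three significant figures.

H_L ≈ 208 m

V = 4Q/(πD²) = 2.057 m/s; V²/2g = 0.2157 m
Re = 7.90×10^4, ε/D = 0.00118 → f = 0.02305 (Haaland)
Major: h_f = f(L/D)·V²/2g = 0.02305·41493·0.2157 = 206.2 m
Minor: ΣK = 7.12; h_m = ΣK·V²/2g = 1.535 m
Total H_L = 206.2 + 1.535 = 207.8 m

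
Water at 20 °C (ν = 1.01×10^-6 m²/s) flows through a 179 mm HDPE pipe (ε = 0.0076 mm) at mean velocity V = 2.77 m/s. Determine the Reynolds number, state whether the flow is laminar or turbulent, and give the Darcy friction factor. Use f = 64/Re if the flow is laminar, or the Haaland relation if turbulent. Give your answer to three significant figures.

Re = VD/ν = 2.770·0.179/1.01×10^-6 = 4.91×10^5
Re > 4000 → turbulent; ε/D = 4.25×10^-5
Haaland: f = 0.01362

Re ≈ 4.91×10^5; turbulent; f ≈ 0.0136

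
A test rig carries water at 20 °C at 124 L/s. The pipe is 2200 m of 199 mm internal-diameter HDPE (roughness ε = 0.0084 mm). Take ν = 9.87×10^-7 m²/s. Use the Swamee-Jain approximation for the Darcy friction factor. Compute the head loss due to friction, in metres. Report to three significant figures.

V = 4Q/(πD²) = 4·0.124/(π·0.199²) = 3.987 m/s
Re = VD/ν = 3.987·0.199/9.87×10^-7 = 8.04×10^5 → turbulent
ε/D = 0.0084/199 = 4.22×10^-5
Swamee-Jain: f = 0.01288
h_f = f(L/D)V²/(2g) = 0.01288·(2200/0.199)·3.987²/(2·9.81) = 115.3 m

h_f ≈ 115 m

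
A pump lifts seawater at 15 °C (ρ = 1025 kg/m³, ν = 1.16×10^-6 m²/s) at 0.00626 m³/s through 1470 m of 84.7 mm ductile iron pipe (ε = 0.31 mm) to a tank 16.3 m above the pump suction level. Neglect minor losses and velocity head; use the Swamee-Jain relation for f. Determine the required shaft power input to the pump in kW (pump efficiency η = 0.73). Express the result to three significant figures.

P_shaft ≈ 4.17 kW

V = 4Q/(πD²) = 1.111 m/s; Re = 8.11×10^4; ε/D = 0.00366; f = 0.02936
h_f = f(L/D)V²/2g = 32.06 m
Total head H = z + h_f = 16.3 + 32.06 = 48.36 m
P_hyd = ρgQH = 1025·9.81·0.00626·48.36 = 3.044 kW
P_shaft = P_hyd/η = 3.044/0.73 = 4.170 kW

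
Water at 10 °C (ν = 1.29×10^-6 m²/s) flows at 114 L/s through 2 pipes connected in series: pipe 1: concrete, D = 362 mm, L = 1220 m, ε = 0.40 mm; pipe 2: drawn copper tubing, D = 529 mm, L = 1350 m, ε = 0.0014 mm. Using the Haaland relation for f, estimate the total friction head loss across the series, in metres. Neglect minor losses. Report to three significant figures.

H ≈ 4.95 m

Pipe 1: V = 1.108 m/s, Re = 3.11×10^5, ε/D = 0.00110, f = 0.02093, h_1 = f(L/D)V²/2g = 4.411 m
Pipe 2: V = 0.5187 m/s, Re = 2.13×10^5, ε/D = 2.65×10^-6, f = 0.01533, h_2 = f(L/D)V²/2g = 0.5365 m
Series → Q common, losses add: H = Σh = 4.947 m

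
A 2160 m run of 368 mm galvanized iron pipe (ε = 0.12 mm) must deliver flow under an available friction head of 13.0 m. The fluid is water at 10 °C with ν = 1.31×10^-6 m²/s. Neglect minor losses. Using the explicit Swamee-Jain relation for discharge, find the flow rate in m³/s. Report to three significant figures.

Swamee-Jain (Type II): Q = -0.965·√(gD⁵h_f/L)·ln[ε/(3.7D) + √(3.17ν²L/(gD³h_f))]
√(gD⁵h_f/L) = √(9.81·0.368⁵·13.0/2160) = 0.01996
ε/(3.7D) = 8.81×10^-5; √(3.17ν²L/(gD³h_f)) = 4.30×10^-5
Q = -0.965·0.01996·ln(1.311×10^-4) = 0.1722 m³/s
Check: V = 1.62 m/s, Re = 4.55×10^5, f = 0.01668, h_f = 13.1 m ≈ 13.0 m ✓

Q ≈ 0.172 m³/s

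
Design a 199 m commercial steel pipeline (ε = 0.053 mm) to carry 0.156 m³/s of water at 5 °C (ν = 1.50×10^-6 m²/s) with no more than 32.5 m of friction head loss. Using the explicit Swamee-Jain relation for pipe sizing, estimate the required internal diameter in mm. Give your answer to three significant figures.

D ≈ 184 mm

Swamee-Jain (Type III): D = 0.66·[ε^1.25·(LQ²/(gh_f))^4.75 + ν·Q^9.4·(L/(gh_f))^5.2]^0.04
LQ²/(gh_f) = 0.01519; L/(gh_f) = 0.6242
Term 1 = ε^1.25·(…)^4.75 = 1.04×10^-14; Term 2 = ν·Q^9.4·(…)^5.2 = 3.37×10^-15
D = 0.66·(1.04×10^-14 + 3.37×10^-15)^0.04 = 0.1841 m = 184 mm
Check: V = 5.86 m/s, Re = 7.19×10^5, f = 0.01591, h_f = 30.1 m ≈ 32.5 m ✓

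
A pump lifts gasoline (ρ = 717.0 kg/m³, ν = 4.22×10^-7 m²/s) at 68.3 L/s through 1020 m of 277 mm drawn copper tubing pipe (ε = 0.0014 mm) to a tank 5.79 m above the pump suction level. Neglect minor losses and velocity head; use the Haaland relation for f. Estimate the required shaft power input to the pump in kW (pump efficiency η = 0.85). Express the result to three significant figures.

P_shaft ≈ 4.94 kW

V = 4Q/(πD²) = 1.133 m/s; Re = 7.44×10^5; ε/D = 5.05×10^-6; f = 0.01226
h_f = f(L/D)V²/2g = 2.954 m
Total head H = z + h_f = 5.79 + 2.954 = 8.744 m
P_hyd = ρgQH = 717.0·9.81·0.0683·8.744 = 4.201 kW
P_shaft = P_hyd/η = 4.201/0.85 = 4.942 kW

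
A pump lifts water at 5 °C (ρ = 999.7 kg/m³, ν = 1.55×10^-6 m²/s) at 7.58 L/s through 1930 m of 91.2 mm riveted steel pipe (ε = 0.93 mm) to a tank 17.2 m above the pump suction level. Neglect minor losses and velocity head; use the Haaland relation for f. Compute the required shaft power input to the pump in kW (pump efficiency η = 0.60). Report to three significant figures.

V = 4Q/(πD²) = 1.160 m/s; Re = 6.83×10^4; ε/D = 0.0102; f = 0.03904
h_f = f(L/D)V²/2g = 56.69 m
Total head H = z + h_f = 17.2 + 56.69 = 73.89 m
P_hyd = ρgQH = 999.7·9.81·0.00758·73.89 = 5.493 kW
P_shaft = P_hyd/η = 5.493/0.60 = 9.155 kW

P_shaft ≈ 9.15 kW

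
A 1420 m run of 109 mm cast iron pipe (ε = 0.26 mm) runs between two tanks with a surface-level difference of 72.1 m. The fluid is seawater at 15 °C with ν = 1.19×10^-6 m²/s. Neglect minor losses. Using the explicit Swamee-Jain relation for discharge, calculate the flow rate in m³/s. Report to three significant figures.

Swamee-Jain (Type II): Q = -0.965·√(gD⁵h_f/L)·ln[ε/(3.7D) + √(3.17ν²L/(gD³h_f))]
√(gD⁵h_f/L) = √(9.81·0.109⁵·72.1/1420) = 0.002768
ε/(3.7D) = 6.45×10^-4; √(3.17ν²L/(gD³h_f)) = 8.34×10^-5
Q = -0.965·0.002768·ln(7.281×10^-4) = 0.01930 m³/s
Check: V = 2.07 m/s, Re = 1.89×10^5, f = 0.02557, h_f = 72.6 m ≈ 72.1 m ✓

Q ≈ 0.0193 m³/s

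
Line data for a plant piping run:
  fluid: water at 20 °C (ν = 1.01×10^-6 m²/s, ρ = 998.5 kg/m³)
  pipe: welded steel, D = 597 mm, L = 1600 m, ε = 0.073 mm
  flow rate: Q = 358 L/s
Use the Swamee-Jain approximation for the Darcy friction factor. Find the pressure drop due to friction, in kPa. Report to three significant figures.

Δp ≈ 30.9 kPa

V = 4Q/(πD²) = 4·0.358/(π·0.597²) = 1.279 m/s
Re = VD/ν = 1.279·0.597/1.01×10^-6 = 7.56×10^5 → turbulent
ε/D = 0.073/597 = 1.22×10^-4
Swamee-Jain: f = 0.01414
h_f = f(L/D)V²/(2g) = 0.01414·(1600/0.597)·1.279²/(2·9.81) = 3.160 m
Δp = ρg·h_f = 998.5·9.81·3.160 = 30.95 kPa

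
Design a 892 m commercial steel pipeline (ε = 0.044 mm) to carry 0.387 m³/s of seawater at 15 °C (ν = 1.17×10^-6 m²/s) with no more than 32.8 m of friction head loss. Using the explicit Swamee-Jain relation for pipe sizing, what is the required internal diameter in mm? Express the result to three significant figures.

Swamee-Jain (Type III): D = 0.66·[ε^1.25·(LQ²/(gh_f))^4.75 + ν·Q^9.4·(L/(gh_f))^5.2]^0.04
LQ²/(gh_f) = 0.4152; L/(gh_f) = 2.772
Term 1 = ε^1.25·(…)^4.75 = 5.51×10^-8; Term 2 = ν·Q^9.4·(…)^5.2 = 3.13×10^-8
D = 0.66·(5.51×10^-8 + 3.13×10^-8)^0.04 = 0.3443 m = 344 mm
Check: V = 4.16 m/s, Re = 1.22×10^6, f = 0.01371, h_f = 31.2 m ≈ 32.8 m ✓

D ≈ 344 mm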